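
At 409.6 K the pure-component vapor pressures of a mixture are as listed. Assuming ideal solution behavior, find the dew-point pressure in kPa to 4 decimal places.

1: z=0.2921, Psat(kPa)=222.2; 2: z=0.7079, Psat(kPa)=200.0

Pdew = 206.0122 kPa

At the dew point ψ → 1, so Σzᵢ/Kᵢ = 1 with Kᵢ = Pᵢˢᵃᵗ/P ⇒ 1/P = Σzᵢ/Pᵢˢᵃᵗ.
1/P = 0.2921/222.2 + 0.7079/200.0 = 0.0048541 ⇒ P = 206.0122 kPa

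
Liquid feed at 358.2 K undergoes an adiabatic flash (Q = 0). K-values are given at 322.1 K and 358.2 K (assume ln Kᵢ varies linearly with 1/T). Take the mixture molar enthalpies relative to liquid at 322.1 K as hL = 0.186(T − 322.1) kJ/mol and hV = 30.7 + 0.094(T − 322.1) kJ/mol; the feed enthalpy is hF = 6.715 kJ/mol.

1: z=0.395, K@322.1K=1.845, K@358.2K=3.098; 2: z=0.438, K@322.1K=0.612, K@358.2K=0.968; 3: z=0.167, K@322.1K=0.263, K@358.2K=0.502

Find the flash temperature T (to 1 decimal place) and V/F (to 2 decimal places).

Adiabatic flash: solve Rachford–Rice at each trial T, then check hF = ψ·hV(T) + (1−ψ)·hL(T).
  T = 322.1 K: K = (1.845, 0.612, 0.263), RR gives ψ = 0.095, H_out = 2.930 kJ/mol
  T = 358.2 K: K = (3.098, 0.968, 0.502), RR gives ψ = 1.000, H_out = 34.093 kJ/mol
  T = 340.1 K: K = (2.422, 0.779, 0.369), RR gives ψ = 0.650, H_out = 22.236 kJ/mol
  T = 331.1 K: K = (2.122, 0.693, 0.313), RR gives ψ = 0.387, H_out = 13.226 kJ/mol
  T = 326.6 K: K = (1.980, 0.652, 0.287), RR gives ψ = 0.248, H_out = 8.343 kJ/mol
  T = 324.4 K: K = (1.914, 0.632, 0.275), RR gives ψ = 0.176, H_out = 5.780 kJ/mol
Linear interpolation between T = 324.4 (H_out = 5.780) and T = 326.6 (H_out = 8.343) on hF = 6.715 gives T ≈ 325.2 K, at which ψ = 0.20.

T = 325.2 K, V/F = 0.20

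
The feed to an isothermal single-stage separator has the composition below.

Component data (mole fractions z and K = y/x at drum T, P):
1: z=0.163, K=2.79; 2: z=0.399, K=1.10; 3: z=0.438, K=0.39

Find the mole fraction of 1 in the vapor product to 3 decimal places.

Material balance + equilibrium reduce to Σ zᵢ(Kᵢ−1)/(1+V/F(Kᵢ−1)) = 0.
g(0) = ΣzᵢKᵢ − 1 = 0.064 and g(1) = 1 − Σzᵢ/Kᵢ = -0.544, so a root lies in (0, 1).
Newton iteration, V/F⁰ = 0.44:
  V/F = 0.440: g = -0.1638, g' = -0.472 → V/F = 0.093
  V/F = 0.093: g = 0.0066, g' = -0.571 → V/F = 0.104
Converged at V/F = 0.104.
Compositions from xᵢ = zᵢ/(1+V/F(Kᵢ−1)), yᵢ = Kᵢxᵢ:
  1: x = 0.137, y = 0.383
  2: x = 0.395, y = 0.434
  3: x = 0.468, y = 0.182

y_1 = 0.383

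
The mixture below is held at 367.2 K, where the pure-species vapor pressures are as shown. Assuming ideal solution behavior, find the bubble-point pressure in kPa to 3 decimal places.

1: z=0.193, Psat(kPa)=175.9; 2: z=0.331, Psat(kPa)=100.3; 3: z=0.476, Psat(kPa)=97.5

Pbub = 113.558 kPa

At the bubble point ψ → 0, so ΣzᵢKᵢ = 1 with Kᵢ = Pᵢˢᵃᵗ/P ⇒ P = ΣzᵢPᵢˢᵃᵗ.
P = 0.193·175.9 + 0.331·100.3 + 0.476·97.5 = 113.558 kPa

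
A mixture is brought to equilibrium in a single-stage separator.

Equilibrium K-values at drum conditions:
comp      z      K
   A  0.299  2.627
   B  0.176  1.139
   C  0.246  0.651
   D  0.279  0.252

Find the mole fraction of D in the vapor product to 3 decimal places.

y_D = 0.089

Material balance + equilibrium reduce to Σ zᵢ(Kᵢ−1)/(1+V/F(Kᵢ−1)) = 0.
Check two-phase: ΣzᵢKᵢ = 1.216 > 1 and Σzᵢ/Kᵢ = 1.753 > 1, so g(0) = 0.216 > 0 and g(1) = -0.753 < 0.
Newton iteration, V/F⁰ = 0.46:
  V/F = 0.460: g = -0.1192, g' = -0.667 → V/F = 0.281
  V/F = 0.281: g = -0.0023, g' = -0.663 → V/F = 0.278
Converged at V/F = 0.278.
Compositions from xᵢ = zᵢ/(1+V/F(Kᵢ−1)), yᵢ = Kᵢxᵢ:
  A: x = 0.206, y = 0.541
  B: x = 0.169, y = 0.193
  C: x = 0.272, y = 0.177
  D: x = 0.352, y = 0.089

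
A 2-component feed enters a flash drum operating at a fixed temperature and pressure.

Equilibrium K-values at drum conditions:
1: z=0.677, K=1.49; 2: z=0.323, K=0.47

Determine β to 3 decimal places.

β = 0.618

Binary case is linear: z₁(K₁−1)(1+β(K₂−1)) + z₂(K₂−1)(1+β(K₁−1)) = 0
⇒ β = [z₁(K₁−1)+z₂(K₂−1)] / [−(K₁−1)(K₂−1)] = 0.1605/0.2597 = 0.618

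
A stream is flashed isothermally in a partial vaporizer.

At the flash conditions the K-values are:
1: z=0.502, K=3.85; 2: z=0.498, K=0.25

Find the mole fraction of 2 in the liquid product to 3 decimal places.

x_2 = 0.792

Material balance + equilibrium reduce to Σ zᵢ(Kᵢ−1)/(1+β(Kᵢ−1)) = 0.
Check two-phase: ΣzᵢKᵢ = 2.057 > 1 and Σzᵢ/Kᵢ = 2.122 > 1, so g(0) = 1.057 > 0 and g(1) = -1.122 < 0.
Newton iteration, β⁰ = 0.47:
  β = 0.470: g = 0.0347, g' = -1.413 → β = 0.495
Converged at β = 0.495.
Compositions from xᵢ = zᵢ/(1+β(Kᵢ−1)), yᵢ = Kᵢxᵢ:
  1: x = 0.208, y = 0.802
  2: x = 0.792, y = 0.198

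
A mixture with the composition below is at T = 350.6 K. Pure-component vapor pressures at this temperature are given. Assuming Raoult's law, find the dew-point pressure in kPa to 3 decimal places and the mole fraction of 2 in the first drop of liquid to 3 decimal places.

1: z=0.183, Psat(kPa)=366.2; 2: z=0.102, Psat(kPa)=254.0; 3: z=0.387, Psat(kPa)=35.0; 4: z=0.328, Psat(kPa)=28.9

At the dew point ψ → 1, so Σzᵢ/Kᵢ = 1 with Kᵢ = Pᵢˢᵃᵗ/P ⇒ 1/P = Σzᵢ/Pᵢˢᵃᵗ.
1/P = 0.183/366.2 + 0.102/254.0 + 0.387/35.0 + 0.328/28.9 = 0.023308 ⇒ P = 42.904 kPa
xᵢ = zᵢP/Pᵢˢᵃᵗ ⇒ x_2 = 0.102·42.904/254.0 = 0.017

Pdew = 42.904 kPa, x_2 = 0.017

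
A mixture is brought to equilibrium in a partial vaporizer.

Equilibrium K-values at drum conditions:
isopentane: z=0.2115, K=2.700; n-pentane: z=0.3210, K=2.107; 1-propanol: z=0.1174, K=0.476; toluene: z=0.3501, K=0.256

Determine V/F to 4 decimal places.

Material balance + equilibrium reduce to Σ zᵢ(Kᵢ−1)/(1+V/F(Kᵢ−1)) = 0.
Check two-phase: ΣzᵢKᵢ = 1.3929 > 1 and Σzᵢ/Kᵢ = 1.8449 > 1, so g(0) = 0.3929 > 0 and g(1) = -0.8449 < 0.
Newton iteration, V/F⁰ = 0.39:
  V/F = 0.3900: g = 0.02013, g' = -0.8484 → V/F = 0.4137
Converged at V/F = 0.4137.

V/F = 0.4137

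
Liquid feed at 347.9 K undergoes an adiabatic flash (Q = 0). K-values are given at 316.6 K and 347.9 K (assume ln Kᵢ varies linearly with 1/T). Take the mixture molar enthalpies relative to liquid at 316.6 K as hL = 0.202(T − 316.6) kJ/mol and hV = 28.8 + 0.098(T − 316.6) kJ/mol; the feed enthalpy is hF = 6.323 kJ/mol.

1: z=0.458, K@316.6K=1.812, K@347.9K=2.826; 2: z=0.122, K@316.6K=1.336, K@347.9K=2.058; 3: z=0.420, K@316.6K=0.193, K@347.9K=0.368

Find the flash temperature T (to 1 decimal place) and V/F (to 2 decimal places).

T = 319.8 K, V/F = 0.20

Adiabatic flash: solve Rachford–Rice at each trial T, then check hF = ψ·hV(T) + (1−ψ)·hL(T).
  T = 316.6 K: K = (1.812, 1.336, 0.193), RR gives ψ = 0.125, H_out = 3.600 kJ/mol
  T = 347.9 K: K = (2.826, 2.058, 0.368), RR gives ψ = 0.660, H_out = 23.178 kJ/mol
  T = 332.2 K: K = (2.285, 1.674, 0.270), RR gives ψ = 0.425, H_out = 14.713 kJ/mol
  T = 324.4 K: K = (2.041, 1.500, 0.229), RR gives ψ = 0.293, H_out = 9.787 kJ/mol
  T = 320.5 K: K = (1.924, 1.416, 0.211), RR gives ψ = 0.216, H_out = 6.911 kJ/mol
  T = 318.6 K: K = (1.869, 1.377, 0.202), RR gives ψ = 0.173, H_out = 5.363 kJ/mol
Linear interpolation between T = 318.6 (H_out = 5.363) and T = 320.5 (H_out = 6.911) on hF = 6.323 gives T ≈ 319.8 K, at which ψ = 0.20.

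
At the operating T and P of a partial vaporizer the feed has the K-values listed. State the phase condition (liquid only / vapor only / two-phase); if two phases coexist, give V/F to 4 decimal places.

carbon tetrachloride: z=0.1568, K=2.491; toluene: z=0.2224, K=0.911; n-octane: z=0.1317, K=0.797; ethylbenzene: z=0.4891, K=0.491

liquid only

ΣzᵢKᵢ = 0.9383; Σzᵢ/Kᵢ = 1.4684.
Since ΣzᵢKᵢ < 1 the mixture is below its bubble point — single liquid phase.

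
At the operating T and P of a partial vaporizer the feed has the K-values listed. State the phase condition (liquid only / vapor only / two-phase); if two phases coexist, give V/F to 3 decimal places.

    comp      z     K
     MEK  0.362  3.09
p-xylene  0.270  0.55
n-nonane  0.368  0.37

ΣzᵢKᵢ = 1.403; Σzᵢ/Kᵢ = 1.603.
Both exceed 1, so a two-phase solution exists.
Material balance + equilibrium reduce to Σ zᵢ(Kᵢ−1)/(1+ψ(Kᵢ−1)) = 0.
Newton–Raphson from ψ = 0.5:
  ψ = 0.500: g = -0.1253, g' = -0.780 → ψ = 0.339
  ψ = 0.339: g = 0.0042, g' = -0.854 → ψ = 0.344
Converged at ψ = 0.344.

two-phase, V/F = 0.344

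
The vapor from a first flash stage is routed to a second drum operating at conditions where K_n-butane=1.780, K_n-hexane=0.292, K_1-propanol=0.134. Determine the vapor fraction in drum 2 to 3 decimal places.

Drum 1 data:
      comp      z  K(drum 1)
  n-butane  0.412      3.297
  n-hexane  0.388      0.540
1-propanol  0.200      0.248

V/F (drum 2) = 0.442

Drum 1:
Newton–Raphson from ψ₁ = 0.5:
  ψ₁ = 0.500: g = -0.0323, g' = -0.900 → ψ₁ = 0.464
Converged at ψ₁ = 0.464.
Drum-1 compositions:
  n-butane: x = 0.199, y = 0.657
  n-hexane: x = 0.493, y = 0.266
  1-propanol: x = 0.307, y = 0.076
Drum-2 feed = drum-1 vapor: z₂ = (0.6574, 0.2664, 0.0762).
Drum 2:
Rachford–Rice: g(ψ₂) = Σ zᵢ(Kᵢ−1)/(1+ψ₂(Kᵢ−1)) = 0.
g(0) = ΣzᵢKᵢ − 1 = 0.258 and g(1) = 1 − Σzᵢ/Kᵢ = -0.850, so a root lies in (0, 1).
Newton–Raphson from ψ₂ = 0.38:
  ψ₂ = 0.380: g = 0.0391, g' = -0.615 → ψ₂ = 0.444
  ψ₂ = 0.444: g = -0.0012, g' = -0.655 → ψ₂ = 0.442
Converged at ψ₂ = 0.442.
  n-butane: x = 0.489, y = 0.870
  n-hexane: x = 0.388, y = 0.113
  1-propanol: x = 0.123, y = 0.017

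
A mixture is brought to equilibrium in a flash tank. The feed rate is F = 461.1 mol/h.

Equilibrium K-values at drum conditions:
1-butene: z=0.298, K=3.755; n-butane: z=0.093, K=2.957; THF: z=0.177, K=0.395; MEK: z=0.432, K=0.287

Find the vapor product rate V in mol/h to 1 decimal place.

V = 153.7 mol/h

Let ψ = V/F and solve Σ zᵢ(Kᵢ−1)/(1+ψ(Kᵢ−1)) = 0.
g(0) = ΣzᵢKᵢ − 1 = 0.588 and g(1) = 1 − Σzᵢ/Kᵢ = -1.064, so a root lies in (0, 1).
Newton–Raphson from ψ = 0.41:
  ψ = 0.410: g = -0.0912, g' = -1.162 → ψ = 0.332
  ψ = 0.332: g = 0.0022, g' = -1.227 → ψ = 0.333
Converged at ψ = 0.333.
Then V = ψ·F = 0.3333·461.1 = 153.7 mol/h and L = F − V = 307.4 mol/h.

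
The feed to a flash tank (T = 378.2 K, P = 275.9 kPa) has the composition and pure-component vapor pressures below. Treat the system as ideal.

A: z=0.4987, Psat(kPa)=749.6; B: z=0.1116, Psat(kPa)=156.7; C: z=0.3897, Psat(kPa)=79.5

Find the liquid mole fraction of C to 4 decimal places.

Raoult's law: Kᵢ = Pᵢˢᵃᵗ/P = Pᵢˢᵃᵗ/275.9.
  K_A = 749.6/275.9 = 2.716926, K_B = 156.7/275.9 = 0.567959, K_C = 79.5/275.9 = 0.288148
Rachford–Rice: g(ψ) = Σ zᵢ(Kᵢ−1)/(1+ψ(Kᵢ−1)) = 0.
Feasibility: ΣzᵢKᵢ = 1.5306, Σzᵢ/Kᵢ = 1.7325 — both > 1, two phases present.
Newton–Raphson from ψ = 0.5:
  ψ = 0.5000: g = -0.03149, g' = -0.9356 → ψ = 0.4663
  ψ = 0.4663: g = -0.00014, g' = -0.9286 → ψ = 0.4662
Converged at ψ = 0.4662.
Compositions from xᵢ = zᵢ/(1+ψ(Kᵢ−1)), yᵢ = Kᵢxᵢ:
  A: x = 0.2770, y = 0.7526
  B: x = 0.1397, y = 0.0794
  C: x = 0.5833, y = 0.1681

x_C = 0.5833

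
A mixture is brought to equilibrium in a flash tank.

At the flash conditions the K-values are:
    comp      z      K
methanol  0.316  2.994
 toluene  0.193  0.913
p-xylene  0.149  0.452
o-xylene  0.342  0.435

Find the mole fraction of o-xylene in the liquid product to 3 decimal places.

x_o-xylene = 0.432

Material balance + equilibrium reduce to Σ zᵢ(Kᵢ−1)/(1+β(Kᵢ−1)) = 0.
Feasibility: ΣzᵢKᵢ = 1.338, Σzᵢ/Kᵢ = 1.433 — both > 1, two phases present.
Newton–Raphson from β = 0.5:
  β = 0.500: g = -0.0838, g' = -0.614 → β = 0.363
  β = 0.363: g = 0.0029, g' = -0.667 → β = 0.368
Converged at β = 0.368.
Compositions from xᵢ = zᵢ/(1+β(Kᵢ−1)), yᵢ = Kᵢxᵢ:
  methanol: x = 0.182, y = 0.546
  toluene: x = 0.199, y = 0.182
  p-xylene: x = 0.187, y = 0.084
  o-xylene: x = 0.432, y = 0.188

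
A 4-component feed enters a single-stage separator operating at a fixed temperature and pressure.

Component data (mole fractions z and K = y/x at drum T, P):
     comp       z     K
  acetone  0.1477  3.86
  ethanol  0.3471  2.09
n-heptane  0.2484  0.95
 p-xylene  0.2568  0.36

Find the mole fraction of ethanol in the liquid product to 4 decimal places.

Newton iteration, β⁰ = 0.5:
  β = 0.5000: g = 0.16428, g' = -0.6055 → β = 0.7713
  β = 0.7713: g = -0.00020, g' = -0.6502 → β = 0.7710
Converged at β = 0.7710.
Compositions from xᵢ = zᵢ/(1+β(Kᵢ−1)), yᵢ = Kᵢxᵢ:
  acetone: x = 0.0461, y = 0.1779
  ethanol: x = 0.1886, y = 0.3942
  n-heptane: x = 0.2584, y = 0.2454
  p-xylene: x = 0.5070, y = 0.1825

x_ethanol = 0.1886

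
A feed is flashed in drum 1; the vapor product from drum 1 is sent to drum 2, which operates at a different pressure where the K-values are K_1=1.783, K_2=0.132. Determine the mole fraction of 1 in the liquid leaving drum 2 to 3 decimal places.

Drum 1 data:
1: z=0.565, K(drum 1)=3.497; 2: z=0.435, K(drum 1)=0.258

x_1 (drum 2) = 0.526

Drum 1:
Binary case is linear: z₁(K₁−1)(1+ψ₁(K₂−1)) + z₂(K₂−1)(1+ψ₁(K₁−1)) = 0
⇒ ψ₁ = [z₁(K₁−1)+z₂(K₂−1)] / [−(K₁−1)(K₂−1)] = 1.0880/1.8528 = 0.587
Drum-1 compositions:
  1: x = 0.229, y = 0.801
  2: x = 0.771, y = 0.199
Drum-2 feed = drum-1 vapor: z₂ = (0.8011, 0.1989).
Drum 2:
Binary case is linear: z₁(K₁−1)(1+ψ₂(K₂−1)) + z₂(K₂−1)(1+ψ₂(K₁−1)) = 0
⇒ ψ₂ = [z₁(K₁−1)+z₂(K₂−1)] / [−(K₁−1)(K₂−1)] = 0.4546/0.6796 = 0.669
  1: x = 0.526, y = 0.937
  2: x = 0.474, y = 0.063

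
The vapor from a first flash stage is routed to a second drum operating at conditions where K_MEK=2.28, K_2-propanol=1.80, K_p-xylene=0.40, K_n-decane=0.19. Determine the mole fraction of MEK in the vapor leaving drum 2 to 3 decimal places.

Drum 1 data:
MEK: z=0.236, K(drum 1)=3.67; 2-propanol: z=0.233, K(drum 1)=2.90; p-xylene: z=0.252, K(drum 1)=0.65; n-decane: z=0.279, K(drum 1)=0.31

Drum 1:
Rachford–Rice: g(ψ₁) = Σ zᵢ(Kᵢ−1)/(1+ψ₁(Kᵢ−1)) = 0.
Check two-phase: ΣzᵢKᵢ = 1.792 > 1 and Σzᵢ/Kᵢ = 1.432 > 1, so g(0) = 0.792 > 0 and g(1) = -0.432 < 0.
Iterate (Newton) starting at ψ₁ = 0.5:
  ψ₁ = 0.500: g = 0.0961, g' = -0.885 → ψ₁ = 0.609
  ψ₁ = 0.609: g = 0.0014, g' = -0.870 → ψ₁ = 0.610
Converged at ψ₁ = 0.610.
Drum-1 compositions:
  MEK: x = 0.090, y = 0.329
  2-propanol: x = 0.108, y = 0.313
  p-xylene: x = 0.320, y = 0.208
  n-decane: x = 0.482, y = 0.149
Drum-2 feed = drum-1 vapor: z₂ = (0.3294, 0.3129, 0.2083, 0.1494).
Drum 2:
Newton iteration, ψ₂⁰ = 0.36:
  ψ₂ = 0.360: g = 0.1528, g' = -0.691 → ψ₂ = 0.581
  ψ₂ = 0.581: g = -0.0078, g' = -0.797 → ψ₂ = 0.571
Converged at ψ₂ = 0.571.
  MEK: x = 0.190, y = 0.434
  2-propanol: x = 0.215, y = 0.387
  p-xylene: x = 0.317, y = 0.127
  n-decane: x = 0.278, y = 0.053

y_MEK (drum 2) = 0.434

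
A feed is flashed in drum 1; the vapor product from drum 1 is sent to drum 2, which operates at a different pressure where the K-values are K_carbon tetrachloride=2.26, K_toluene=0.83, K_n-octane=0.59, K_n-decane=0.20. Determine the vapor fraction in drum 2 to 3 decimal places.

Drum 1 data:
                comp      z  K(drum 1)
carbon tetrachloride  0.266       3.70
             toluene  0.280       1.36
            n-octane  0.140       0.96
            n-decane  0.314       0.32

V/F (drum 2) = 0.395

Drum 1:
Let ψ₁ = V/F and solve Σ zᵢ(Kᵢ−1)/(1+ψ₁(Kᵢ−1)) = 0.
g(0) = ΣzᵢKᵢ − 1 = 0.600 and g(1) = 1 − Σzᵢ/Kᵢ = -0.405, so a root lies in (0, 1).
Newton iteration, ψ₁⁰ = 0.5:
  ψ₁ = 0.500: g = 0.0618, g' = -0.711 → ψ₁ = 0.587
Converged at ψ₁ = 0.587.
Drum-1 compositions:
  carbon tetrachloride: x = 0.103, y = 0.381
  toluene: x = 0.231, y = 0.314
  n-octane: x = 0.143, y = 0.138
  n-decane: x = 0.523, y = 0.167
Drum-2 feed = drum-1 vapor: z₂ = (0.3808, 0.3144, 0.1376, 0.1672).
Drum 2:
Rachford–Rice: g(ψ₂) = Σ zᵢ(Kᵢ−1)/(1+ψ₂(Kᵢ−1)) = 0.
g(0) = ΣzᵢKᵢ − 1 = 0.236 and g(1) = 1 − Σzᵢ/Kᵢ = -0.617, so a root lies in (0, 1).
Newton iteration, ψ₂⁰ = 0.51:
  ψ₂ = 0.510: g = -0.0638, g' = -0.577 → ψ₂ = 0.400
  ψ₂ = 0.400: g = -0.0023, g' = -0.542 → ψ₂ = 0.395
Converged at ψ₂ = 0.395.
  carbon tetrachloride: x = 0.254, y = 0.574
  toluene: x = 0.337, y = 0.280
  n-octane: x = 0.164, y = 0.097
  n-decane: x = 0.245, y = 0.049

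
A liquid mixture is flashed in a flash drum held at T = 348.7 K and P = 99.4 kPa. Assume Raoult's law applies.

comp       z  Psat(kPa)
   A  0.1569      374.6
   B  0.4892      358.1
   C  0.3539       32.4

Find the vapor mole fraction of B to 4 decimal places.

y_B = 0.5602

Raoult's law: Kᵢ = Pᵢˢᵃᵗ/P = Pᵢˢᵃᵗ/99.4.
  K_A = 374.6/99.4 = 3.768612, K_B = 358.1/99.4 = 3.602616, K_C = 32.4/99.4 = 0.325956
Rachford–Rice: g(ψ) = Σ zᵢ(Kᵢ−1)/(1+ψ(Kᵢ−1)) = 0.
g(0) = ΣzᵢKᵢ − 1 = 1.4691 and g(1) = 1 − Σzᵢ/Kᵢ = -0.2632, so a root lies in (0, 1).
Newton iteration, ψ⁰ = 0.36:
  ψ = 0.3600: g = 0.55991, g' = -1.4652 → ψ = 0.7421
  ψ = 0.7421: g = 0.09922, g' = -1.1582 → ψ = 0.8278
  ψ = 0.8278: g = -0.00407, g' = -1.2669 → ψ = 0.8246
Converged at ψ = 0.8246.
Compositions from xᵢ = zᵢ/(1+ψ(Kᵢ−1)), yᵢ = Kᵢxᵢ:
  A: x = 0.0478, y = 0.1801
  B: x = 0.1555, y = 0.5602
  C: x = 0.7967, y = 0.2597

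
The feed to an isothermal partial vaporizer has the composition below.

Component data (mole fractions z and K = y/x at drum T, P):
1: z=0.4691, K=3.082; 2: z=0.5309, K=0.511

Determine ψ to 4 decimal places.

ψ = 0.7043

Rachford–Rice: g(ψ) = Σ zᵢ(Kᵢ−1)/(1+ψ(Kᵢ−1)) = 0.
g(0) = ΣzᵢKᵢ − 1 = 0.7171 and g(1) = 1 − Σzᵢ/Kᵢ = -0.1911, so a root lies in (0, 1).
Binary case is linear: z₁(K₁−1)(1+ψ(K₂−1)) + z₂(K₂−1)(1+ψ(K₁−1)) = 0
⇒ ψ = [z₁(K₁−1)+z₂(K₂−1)] / [−(K₁−1)(K₂−1)] = 0.71706/1.01810 = 0.7043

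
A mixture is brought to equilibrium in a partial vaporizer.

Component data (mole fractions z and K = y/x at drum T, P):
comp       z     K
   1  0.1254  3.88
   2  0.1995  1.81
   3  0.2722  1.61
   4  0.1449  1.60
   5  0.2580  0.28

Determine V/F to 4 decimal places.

Rachford–Rice: g(V/F) = Σ zᵢ(Kᵢ−1)/(1+V/F(Kᵢ−1)) = 0.
Feasibility: ΣzᵢKᵢ = 1.5900, Σzᵢ/Kᵢ = 1.3236 — both > 1, two phases present.
Iterate (Newton) starting at V/F = 0.44:
  V/F = 0.4400: g = 0.20622, g' = -0.6556 → V/F = 0.7545
  V/F = 0.7545: g = -0.01904, g' = -0.8671 → V/F = 0.7326
  V/F = 0.7326: g = -0.00040, g' = -0.8316 → V/F = 0.7321
Converged at V/F = 0.7321.

V/F = 0.7321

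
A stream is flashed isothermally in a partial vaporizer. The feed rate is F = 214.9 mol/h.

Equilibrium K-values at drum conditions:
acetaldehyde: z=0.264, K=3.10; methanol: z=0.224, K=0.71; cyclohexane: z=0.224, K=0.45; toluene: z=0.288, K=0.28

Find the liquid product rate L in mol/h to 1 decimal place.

L = 185.5 mol/h

Rachford–Rice: g(V/F) = Σ zᵢ(Kᵢ−1)/(1+V/F(Kᵢ−1)) = 0.
Feasibility: ΣzᵢKᵢ = 1.159, Σzᵢ/Kᵢ = 1.927 — both > 1, two phases present.
Iterate (Newton) starting at V/F = 0.5:
  V/F = 0.500: g = -0.2995, g' = -0.796 → V/F = 0.124
  V/F = 0.124: g = 0.0127, g' = -1.011 → V/F = 0.136
  V/F = 0.136: g = 0.0002, g' = -0.987 → V/F = 0.137
Converged at V/F = 0.137.
Then V = V/F·F = 0.1366·214.9 = 29.4 mol/h and L = F − V = 185.5 mol/h.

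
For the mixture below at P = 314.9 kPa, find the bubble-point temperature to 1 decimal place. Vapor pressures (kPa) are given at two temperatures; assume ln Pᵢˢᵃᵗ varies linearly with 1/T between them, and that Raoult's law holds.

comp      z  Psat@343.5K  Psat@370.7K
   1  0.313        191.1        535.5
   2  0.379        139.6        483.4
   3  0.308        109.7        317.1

T = 361.7 K

Bubble-point temperature: ΣzᵢPᵢˢᵃᵗ(T) = P. Interpolate ln Pᵢˢᵃᵗ = aᵢ + bᵢ/T.
  T = 343.5 K: ΣzᵢPᵢˢᵃᵗ = 146.51 kPa
  T = 370.7 K: ΣzᵢPᵢˢᵃᵗ = 448.49 kPa
  T = 357.1 K: ΣzᵢPᵢˢᵃᵗ = 261.54 kPa
  T = 363.9 K: ΣzᵢPᵢˢᵃᵗ = 344.12 kPa
  T = 360.5 K: ΣzᵢPᵢˢᵃᵗ = 300.37 kPa
  T = 362.2 K: ΣzᵢPᵢˢᵃᵗ = 321.60 kPa
Interpolating between 360.5 K and 362.2 K gives T ≈ 361.7 K.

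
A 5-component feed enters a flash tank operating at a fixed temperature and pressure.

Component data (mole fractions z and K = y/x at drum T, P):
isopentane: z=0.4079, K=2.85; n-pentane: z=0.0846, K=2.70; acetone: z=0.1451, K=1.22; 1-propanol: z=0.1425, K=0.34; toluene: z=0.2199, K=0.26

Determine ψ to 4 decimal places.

ψ = 0.6092

Newton iteration, ψ⁰ = 0.5:
  ψ = 0.5000: g = 0.09984, g' = -0.8955 → ψ = 0.6115
  ψ = 0.6115: g = -0.00218, g' = -0.9478 → ψ = 0.6092
Converged at ψ = 0.6092.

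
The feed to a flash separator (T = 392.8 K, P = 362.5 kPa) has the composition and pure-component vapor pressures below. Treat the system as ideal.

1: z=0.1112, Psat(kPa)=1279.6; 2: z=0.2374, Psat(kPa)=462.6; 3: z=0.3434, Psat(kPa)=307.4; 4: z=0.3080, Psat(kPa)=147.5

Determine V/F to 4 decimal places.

V/F = 0.1751

Raoult's law: Kᵢ = Pᵢˢᵃᵗ/P = Pᵢˢᵃᵗ/362.5.
  K_1 = 1279.6/362.5 = 3.529931, K_2 = 462.6/362.5 = 1.276138, K_3 = 307.4/362.5 = 0.848000, K_4 = 147.5/362.5 = 0.406897
Rachford–Rice: g(V/F) = Σ zᵢ(Kᵢ−1)/(1+V/F(Kᵢ−1)) = 0.
Feasibility: ΣzᵢKᵢ = 1.1120, Σzᵢ/Kᵢ = 1.3794 — both > 1, two phases present.
Newton iteration, V/F⁰ = 0.56:
  V/F = 0.5600: g = -0.15739, g' = -0.3878 → V/F = 0.1542
  V/F = 0.1542: g = 0.01076, g' = -0.5246 → V/F = 0.1747
  V/F = 0.1747: g = 0.00024, g' = -0.5020 → V/F = 0.1751
Converged at V/F = 0.1751.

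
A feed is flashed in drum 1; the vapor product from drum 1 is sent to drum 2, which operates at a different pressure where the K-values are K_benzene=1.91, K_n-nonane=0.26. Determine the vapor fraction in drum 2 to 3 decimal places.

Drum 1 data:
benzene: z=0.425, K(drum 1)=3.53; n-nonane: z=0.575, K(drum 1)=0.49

V/F (drum 2) = 0.352

Drum 1:
Let ψ₁ = V/F and solve Σ zᵢ(Kᵢ−1)/(1+ψ₁(Kᵢ−1)) = 0.
Check two-phase: ΣzᵢKᵢ = 1.782 > 1 and Σzᵢ/Kᵢ = 1.294 > 1, so g(0) = 0.782 > 0 and g(1) = -0.294 < 0.
Newton–Raphson from ψ₁ = 0.5:
  ψ₁ = 0.500: g = 0.0811, g' = -0.800 → ψ₁ = 0.601
  ψ₁ = 0.601: g = 0.0034, g' = -0.739 → ψ₁ = 0.606
Converged at ψ₁ = 0.606.
Drum-1 compositions:
  benzene: x = 0.168, y = 0.592
  n-nonane: x = 0.832, y = 0.408
Drum-2 feed = drum-1 vapor: z₂ = (0.5922, 0.4078).
Drum 2:
Let ψ₂ = V/F and solve Σ zᵢ(Kᵢ−1)/(1+ψ₂(Kᵢ−1)) = 0.
Check two-phase: ΣzᵢKᵢ = 1.237 > 1 and Σzᵢ/Kᵢ = 1.879 > 1, so g(0) = 0.237 > 0 and g(1) = -0.879 < 0.
Binary case is linear: z₁(K₁−1)(1+ψ₂(K₂−1)) + z₂(K₂−1)(1+ψ₂(K₁−1)) = 0
⇒ ψ₂ = [z₁(K₁−1)+z₂(K₂−1)] / [−(K₁−1)(K₂−1)] = 0.2371/0.6734 = 0.352
  benzene: x = 0.448, y = 0.857
  n-nonane: x = 0.552, y = 0.143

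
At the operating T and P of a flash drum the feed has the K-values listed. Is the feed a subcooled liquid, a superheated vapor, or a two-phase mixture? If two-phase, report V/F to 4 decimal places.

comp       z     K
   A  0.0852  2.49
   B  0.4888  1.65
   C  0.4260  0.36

two-phase, V/F = 0.3321

ΣzᵢKᵢ = 1.1720; Σzᵢ/Kᵢ = 1.5138.
Both exceed 1, so a two-phase solution exists.
Newton–Raphson from ψ = 0.5:
  ψ = 0.5000: g = -0.08840, g' = -0.5571 → ψ = 0.3413
  ψ = 0.3413: g = -0.00466, g' = -0.5071 → ψ = 0.3321
Converged at ψ = 0.3321.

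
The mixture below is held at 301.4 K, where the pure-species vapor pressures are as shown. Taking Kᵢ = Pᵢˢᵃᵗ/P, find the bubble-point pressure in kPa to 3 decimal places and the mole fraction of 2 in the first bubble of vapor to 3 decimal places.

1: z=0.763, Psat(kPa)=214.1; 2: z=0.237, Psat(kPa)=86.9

Pbub = 183.954 kPa, y_2 = 0.112

At the bubble point ψ → 0, so ΣzᵢKᵢ = 1 with Kᵢ = Pᵢˢᵃᵗ/P ⇒ P = ΣzᵢPᵢˢᵃᵗ.
P = 0.763·214.1 + 0.237·86.9 = 183.954 kPa
yᵢ = zᵢPᵢˢᵃᵗ/P ⇒ y_2 = 0.237·86.9/183.954 = 0.112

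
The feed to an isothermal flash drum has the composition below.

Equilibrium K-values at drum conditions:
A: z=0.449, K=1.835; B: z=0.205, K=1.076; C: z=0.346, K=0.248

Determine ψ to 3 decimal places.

Let ψ = V/F and solve Σ zᵢ(Kᵢ−1)/(1+ψ(Kᵢ−1)) = 0.
Check two-phase: ΣzᵢKᵢ = 1.130 > 1 and Σzᵢ/Kᵢ = 1.830 > 1, so g(0) = 0.130 > 0 and g(1) = -0.830 < 0.
Newton–Raphson from ψ = 0.5:
  ψ = 0.500: g = -0.1375, g' = -0.659 → ψ = 0.292
  ψ = 0.292: g = -0.0165, g' = -0.525 → ψ = 0.260
Converged at ψ = 0.260.

ψ = 0.260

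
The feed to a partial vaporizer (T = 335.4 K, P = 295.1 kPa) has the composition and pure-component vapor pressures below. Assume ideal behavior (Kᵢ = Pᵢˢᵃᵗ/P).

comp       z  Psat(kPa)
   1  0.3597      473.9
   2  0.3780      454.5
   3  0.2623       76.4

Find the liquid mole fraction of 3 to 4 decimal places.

Raoult's law: Kᵢ = Pᵢˢᵃᵗ/P = Pᵢˢᵃᵗ/295.1.
  K_1 = 473.9/295.1 = 1.605896, K_2 = 454.5/295.1 = 1.540156, K_3 = 76.4/295.1 = 0.258895
Rachford–Rice: g(β) = Σ zᵢ(Kᵢ−1)/(1+β(Kᵢ−1)) = 0.
Check two-phase: ΣzᵢKᵢ = 1.2277 > 1 and Σzᵢ/Kᵢ = 1.4826 > 1, so g(0) = 0.2277 > 0 and g(1) = -0.4826 < 0.
Iterate (Newton) starting at β = 0.5:
  β = 0.5000: g = 0.01920, g' = -0.5098 → β = 0.5377
  β = 0.5377: g = -0.00054, g' = -0.5395 → β = 0.5367
Converged at β = 0.5367.
Compositions from xᵢ = zᵢ/(1+β(Kᵢ−1)), yᵢ = Kᵢxᵢ:
  1: x = 0.2714, y = 0.4359
  2: x = 0.2931, y = 0.4513
  3: x = 0.4355, y = 0.1128

x_3 = 0.4355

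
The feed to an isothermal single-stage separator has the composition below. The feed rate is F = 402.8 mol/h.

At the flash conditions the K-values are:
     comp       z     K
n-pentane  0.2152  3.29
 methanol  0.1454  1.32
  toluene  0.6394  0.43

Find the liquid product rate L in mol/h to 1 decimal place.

Newton iteration, ψ⁰ = 0.68:
  ψ = 0.6800: g = -0.36420, g' = -0.7365 → ψ = 0.1855
  ψ = 0.1855: g = -0.01777, g' = -0.8289 → ψ = 0.1641
  ψ = 0.1641: g = 0.00035, g' = -0.8625 → ψ = 0.1645
Converged at ψ = 0.1645.
Then V = ψ·F = 0.1645·402.8 = 66.3 mol/h and L = F − V = 336.5 mol/h.

L = 336.5 mol/h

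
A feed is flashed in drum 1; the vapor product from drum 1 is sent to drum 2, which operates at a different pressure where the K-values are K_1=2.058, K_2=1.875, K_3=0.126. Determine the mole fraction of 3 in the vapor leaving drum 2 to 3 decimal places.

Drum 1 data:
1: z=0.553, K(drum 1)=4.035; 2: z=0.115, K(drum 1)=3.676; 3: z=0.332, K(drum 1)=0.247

Drum 1:
Iterate (Newton) starting at ψ₁ = 0.4:
  ψ₁ = 0.400: g = 0.5490, g' = -1.617 → ψ₁ = 0.740
  ψ₁ = 0.740: g = 0.0564, g' = -1.535 → ψ₁ = 0.776
  ψ₁ = 0.776: g = -0.0016, g' = -1.630 → ψ₁ = 0.775
Converged at ψ₁ = 0.775.
Drum-1 compositions:
  1: x = 0.165, y = 0.665
  2: x = 0.037, y = 0.137
  3: x = 0.798, y = 0.197
Drum-2 feed = drum-1 vapor: z₂ = (0.6655, 0.1375, 0.1970).
Drum 2:
Let ψ₂ = V/F and solve Σ zᵢ(Kᵢ−1)/(1+ψ₂(Kᵢ−1)) = 0.
Check two-phase: ΣzᵢKᵢ = 1.652 > 1 and Σzᵢ/Kᵢ = 1.960 > 1, so g(0) = 0.652 > 0 and g(1) = -0.960 < 0.
Iterate (Newton) starting at ψ₂ = 0.62:
  ψ₂ = 0.620: g = 0.1273, g' = -1.033 → ψ₂ = 0.743
  ψ₂ = 0.743: g = -0.0244, g' = -1.498 → ψ₂ = 0.727
  ψ₂ = 0.727: g = -0.0007, g' = -1.409 → ψ₂ = 0.726
Converged at ψ₂ = 0.726.
  1: x = 0.376, y = 0.774
  2: x = 0.084, y = 0.158
  3: x = 0.540, y = 0.068

y_3 (drum 2) = 0.068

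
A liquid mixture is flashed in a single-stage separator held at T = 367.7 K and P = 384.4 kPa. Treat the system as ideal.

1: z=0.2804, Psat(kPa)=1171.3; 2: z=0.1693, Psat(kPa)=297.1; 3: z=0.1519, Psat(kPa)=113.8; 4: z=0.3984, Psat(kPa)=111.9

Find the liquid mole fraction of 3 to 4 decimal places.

Raoult's law: Kᵢ = Pᵢˢᵃᵗ/P = Pᵢˢᵃᵗ/384.4.
  K_1 = 1171.3/384.4 = 3.047086, K_2 = 297.1/384.4 = 0.772893, K_3 = 113.8/384.4 = 0.296046, K_4 = 111.9/384.4 = 0.291103
Let β = V/F and solve Σ zᵢ(Kᵢ−1)/(1+β(Kᵢ−1)) = 0.
g(0) = ΣzᵢKᵢ − 1 = 0.1462 and g(1) = 1 − Σzᵢ/Kᵢ = -1.1928, so a root lies in (0, 1).
Newton iteration, β⁰ = 0.7:
  β = 0.7000: g = -0.58122, g' = -1.2923 → β = 0.2502
  β = 0.2502: g = -0.13433, g' = -0.9304 → β = 0.1059
  β = 0.1059: g = 0.01149, g' = -1.1248 → β = 0.1161
  β = 0.1161: g = 0.00011, g' = -1.1033 → β = 0.1162
Converged at β = 0.1162.
Compositions from xᵢ = zᵢ/(1+β(Kᵢ−1)), yᵢ = Kᵢxᵢ:
  1: x = 0.2265, y = 0.6902
  2: x = 0.1739, y = 0.1344
  3: x = 0.1654, y = 0.0490
  4: x = 0.4342, y = 0.1264

x_3 = 0.1654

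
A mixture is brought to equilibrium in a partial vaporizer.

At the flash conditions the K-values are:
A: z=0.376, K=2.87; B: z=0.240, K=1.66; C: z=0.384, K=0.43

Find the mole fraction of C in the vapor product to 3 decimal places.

Newton iteration, V/F⁰ = 0.5:
  V/F = 0.500: g = 0.1763, g' = -0.654 → V/F = 0.770
  V/F = 0.770: g = 0.0034, g' = -0.663 → V/F = 0.775
Converged at V/F = 0.775.
Compositions from xᵢ = zᵢ/(1+V/F(Kᵢ−1)), yᵢ = Kᵢxᵢ:
  A: x = 0.154, y = 0.441
  B: x = 0.159, y = 0.264
  C: x = 0.688, y = 0.296

y_C = 0.296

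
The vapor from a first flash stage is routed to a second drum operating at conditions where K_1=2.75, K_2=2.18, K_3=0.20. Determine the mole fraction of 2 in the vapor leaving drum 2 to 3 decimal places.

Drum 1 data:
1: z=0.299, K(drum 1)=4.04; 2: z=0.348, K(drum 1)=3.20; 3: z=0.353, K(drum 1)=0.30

Drum 1:
Let ψ₁ = V/F and solve Σ zᵢ(Kᵢ−1)/(1+ψ₁(Kᵢ−1)) = 0.
Check two-phase: ΣzᵢKᵢ = 2.427 > 1 and Σzᵢ/Kᵢ = 1.359 > 1, so g(0) = 1.427 > 0 and g(1) = -0.359 < 0.
Newton iteration, ψ₁⁰ = 0.63:
  ψ₁ = 0.630: g = 0.1906, g' = -1.175 → ψ₁ = 0.792
  ψ₁ = 0.792: g = -0.0090, g' = -1.334 → ψ₁ = 0.786
Converged at ψ₁ = 0.786.
Drum-1 compositions:
  1: x = 0.088, y = 0.357
  2: x = 0.128, y = 0.408
  3: x = 0.784, y = 0.235
Drum-2 feed = drum-1 vapor: z₂ = (0.3565, 0.4082, 0.2353).
Drum 2:
Rachford–Rice: g(ψ₂) = Σ zᵢ(Kᵢ−1)/(1+ψ₂(Kᵢ−1)) = 0.
g(0) = ΣzᵢKᵢ − 1 = 0.917 and g(1) = 1 − Σzᵢ/Kᵢ = -0.493, so a root lies in (0, 1).
Iterate (Newton) starting at ψ₂ = 0.5:
  ψ₂ = 0.500: g = 0.3220, g' = -0.954 → ψ₂ = 0.838
  ψ₂ = 0.838: g = -0.0753, g' = -1.707 → ψ₂ = 0.794
  ψ₂ = 0.794: g = -0.0055, g' = -1.472 → ψ₂ = 0.790
Converged at ψ₂ = 0.790.
  1: x = 0.150, y = 0.412
  2: x = 0.211, y = 0.461
  3: x = 0.639, y = 0.128

y_2 (drum 2) = 0.461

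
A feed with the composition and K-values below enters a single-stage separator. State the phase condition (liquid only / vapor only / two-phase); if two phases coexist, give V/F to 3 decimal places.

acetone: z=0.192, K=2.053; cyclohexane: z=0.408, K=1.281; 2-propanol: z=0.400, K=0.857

ΣzᵢKᵢ = 1.260; Σzᵢ/Kᵢ = 0.879.
Since Σzᵢ/Kᵢ < 1 the mixture is above its dew point — single vapor phase.

vapor only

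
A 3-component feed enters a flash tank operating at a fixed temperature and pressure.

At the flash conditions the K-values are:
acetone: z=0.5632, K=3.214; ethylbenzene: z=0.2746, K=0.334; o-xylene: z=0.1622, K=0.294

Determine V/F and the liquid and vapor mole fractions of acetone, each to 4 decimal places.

Newton–Raphson from V/F = 0.64:
  V/F = 0.6400: g = -0.01174, g' = -1.1116 → V/F = 0.6294
Converged at V/F = 0.6294.
Compositions from xᵢ = zᵢ/(1+V/F(Kᵢ−1)), yᵢ = Kᵢxᵢ:
  acetone: x = 0.2353, y = 0.7563
  ethylbenzene: x = 0.4728, y = 0.1579
  o-xylene: x = 0.2919, y = 0.0858

V/F = 0.6294, x_acetone = 0.2353, y_acetone = 0.7563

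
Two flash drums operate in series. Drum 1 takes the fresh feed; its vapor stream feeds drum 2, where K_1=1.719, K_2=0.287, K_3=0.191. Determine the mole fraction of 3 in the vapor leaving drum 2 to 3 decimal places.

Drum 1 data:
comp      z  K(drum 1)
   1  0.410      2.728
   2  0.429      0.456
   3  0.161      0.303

y_3 (drum 2) = 0.021

Drum 1:
Newton iteration, ψ₁⁰ = 0.61:
  ψ₁ = 0.610: g = -0.1996, g' = -0.811 → ψ₁ = 0.364
  ψ₁ = 0.364: g = -0.0064, g' = -0.799 → ψ₁ = 0.356
Converged at ψ₁ = 0.356.
Drum-1 compositions:
  1: x = 0.254, y = 0.693
  2: x = 0.532, y = 0.243
  3: x = 0.214, y = 0.065
Drum-2 feed = drum-1 vapor: z₂ = (0.6925, 0.2426, 0.0649).
Drum 2:
Let ψ₂ = V/F and solve Σ zᵢ(Kᵢ−1)/(1+ψ₂(Kᵢ−1)) = 0.
Feasibility: ΣzᵢKᵢ = 1.272, Σzᵢ/Kᵢ = 1.588 — both > 1, two phases present.
Newton iteration, ψ₂⁰ = 0.54:
  ψ₂ = 0.540: g = -0.0158, g' = -0.646 → ψ₂ = 0.516
  ψ₂ = 0.516: g = -0.0003, g' = -0.624 → ψ₂ = 0.515
Converged at ψ₂ = 0.515.
  1: x = 0.505, y = 0.869
  2: x = 0.383, y = 0.110
  3: x = 0.111, y = 0.021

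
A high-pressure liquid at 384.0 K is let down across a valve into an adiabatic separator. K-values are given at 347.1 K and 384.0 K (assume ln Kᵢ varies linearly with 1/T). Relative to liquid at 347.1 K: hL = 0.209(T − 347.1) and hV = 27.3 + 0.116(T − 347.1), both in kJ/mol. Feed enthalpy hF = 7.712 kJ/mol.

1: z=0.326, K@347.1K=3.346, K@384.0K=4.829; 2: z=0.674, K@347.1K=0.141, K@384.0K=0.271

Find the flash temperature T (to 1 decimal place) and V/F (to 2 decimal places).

T = 362.6 K, V/F = 0.17

Adiabatic flash: solve Rachford–Rice at each trial T, then check hF = ψ·hV(T) + (1−ψ)·hL(T).
  T = 347.1 K: K = (3.346, 0.141), RR gives ψ = 0.092, H_out = 2.517 kJ/mol
  T = 384.0 K: K = (4.829, 0.271), RR gives ψ = 0.271, H_out = 14.184 kJ/mol
  T = 365.6 K: K = (4.059, 0.199), RR gives ψ = 0.187, H_out = 8.640 kJ/mol
  T = 356.4 K: K = (3.697, 0.168), RR gives ψ = 0.142, H_out = 5.699 kJ/mol
  T = 361.0 K: K = (3.876, 0.183), RR gives ψ = 0.165, H_out = 7.190 kJ/mol
  T = 363.3 K: K = (3.967, 0.191), RR gives ψ = 0.176, H_out = 7.919 kJ/mol
Linear interpolation between T = 361.0 (H_out = 7.190) and T = 363.3 (H_out = 7.919) on hF = 7.712 gives T ≈ 362.6 K, at which ψ = 0.17.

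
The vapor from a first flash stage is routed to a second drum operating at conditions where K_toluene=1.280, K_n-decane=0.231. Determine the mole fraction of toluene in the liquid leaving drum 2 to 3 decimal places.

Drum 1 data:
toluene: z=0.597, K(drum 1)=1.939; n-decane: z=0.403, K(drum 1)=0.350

x_toluene (drum 2) = 0.733

Drum 1:
Let ψ₁ = V/F and solve Σ zᵢ(Kᵢ−1)/(1+ψ₁(Kᵢ−1)) = 0.
Check two-phase: ΣzᵢKᵢ = 1.299 > 1 and Σzᵢ/Kᵢ = 1.459 > 1, so g(0) = 0.299 > 0 and g(1) = -0.459 < 0.
Iterate (Newton) starting at ψ₁ = 0.5:
  ψ₁ = 0.500: g = -0.0066, g' = -0.617 → ψ₁ = 0.489
Converged at ψ₁ = 0.489.
Drum-1 compositions:
  toluene: x = 0.409, y = 0.793
  n-decane: x = 0.591, y = 0.207
Drum-2 feed = drum-1 vapor: z₂ = (0.7932, 0.2068).
Drum 2:
Binary case is linear: z₁(K₁−1)(1+ψ₂(K₂−1)) + z₂(K₂−1)(1+ψ₂(K₁−1)) = 0
⇒ ψ₂ = [z₁(K₁−1)+z₂(K₂−1)] / [−(K₁−1)(K₂−1)] = 0.0630/0.2153 = 0.293
  toluene: x = 0.733, y = 0.938
  n-decane: x = 0.267, y = 0.062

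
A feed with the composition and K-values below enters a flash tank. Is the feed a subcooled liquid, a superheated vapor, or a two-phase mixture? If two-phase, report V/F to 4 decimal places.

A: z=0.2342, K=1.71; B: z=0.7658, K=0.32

ΣzᵢKᵢ = 0.6455; Σzᵢ/Kᵢ = 2.5301.
Since ΣzᵢKᵢ < 1 the mixture is below its bubble point — single liquid phase.

subcooled liquid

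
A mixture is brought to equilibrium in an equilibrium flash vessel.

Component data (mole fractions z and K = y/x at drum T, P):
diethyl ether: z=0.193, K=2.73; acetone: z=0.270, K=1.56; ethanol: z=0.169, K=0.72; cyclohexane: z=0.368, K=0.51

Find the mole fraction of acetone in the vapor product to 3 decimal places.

y_acetone = 0.328

Rachford–Rice: g(ψ) = Σ zᵢ(Kᵢ−1)/(1+ψ(Kᵢ−1)) = 0.
Check two-phase: ΣzᵢKᵢ = 1.257 > 1 and Σzᵢ/Kᵢ = 1.200 > 1, so g(0) = 0.257 > 0 and g(1) = -0.200 < 0.
Newton iteration, ψ⁰ = 0.36:
  ψ = 0.360: g = 0.0600, g' = -0.425 → ψ = 0.501
  ψ = 0.501: g = 0.0028, g' = -0.390 → ψ = 0.508
Converged at ψ = 0.508.
Compositions from xᵢ = zᵢ/(1+ψ(Kᵢ−1)), yᵢ = Kᵢxᵢ:
  diethyl ether: x = 0.103, y = 0.280
  acetone: x = 0.210, y = 0.328
  ethanol: x = 0.197, y = 0.142
  cyclohexane: x = 0.490, y = 0.250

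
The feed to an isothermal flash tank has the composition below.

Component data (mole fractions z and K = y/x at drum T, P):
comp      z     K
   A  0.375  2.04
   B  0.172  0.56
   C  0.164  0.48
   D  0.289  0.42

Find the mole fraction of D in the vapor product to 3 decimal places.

y_D = 0.130

Newton–Raphson from β = 0.56:
  β = 0.560: g = -0.2225, g' = -0.522 → β = 0.134
  β = 0.134: g = -0.0114, g' = -0.516 → β = 0.112
Converged at β = 0.112.
Compositions from xᵢ = zᵢ/(1+β(Kᵢ−1)), yᵢ = Kᵢxᵢ:
  A: x = 0.336, y = 0.685
  B: x = 0.181, y = 0.101
  C: x = 0.174, y = 0.084
  D: x = 0.309, y = 0.130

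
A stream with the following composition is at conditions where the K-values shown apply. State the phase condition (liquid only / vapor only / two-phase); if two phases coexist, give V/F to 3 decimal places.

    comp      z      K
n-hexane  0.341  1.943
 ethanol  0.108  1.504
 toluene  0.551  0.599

ΣzᵢKᵢ = 1.155; Σzᵢ/Kᵢ = 1.167.
Both exceed 1, so a two-phase solution exists.
Let ψ = V/F and solve Σ zᵢ(Kᵢ−1)/(1+ψ(Kᵢ−1)) = 0.
Iterate (Newton) starting at ψ = 0.5:
  ψ = 0.500: g = -0.0144, g' = -0.296 → ψ = 0.452
Converged at ψ = 0.452.

two-phase, V/F = 0.452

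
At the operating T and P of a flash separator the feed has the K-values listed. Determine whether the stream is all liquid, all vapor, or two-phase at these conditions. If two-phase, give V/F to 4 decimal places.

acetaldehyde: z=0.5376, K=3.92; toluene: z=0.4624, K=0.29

ΣzᵢKᵢ = 2.2415; Σzᵢ/Kᵢ = 1.7316.
Both exceed 1, so a two-phase solution exists.
Newton iteration, ψ⁰ = 0.5:
  ψ = 0.5000: g = 0.12913, g' = -1.3177 → ψ = 0.5980
  ψ = 0.5980: g = 0.00110, g' = -1.3118 → ψ = 0.5988
Converged at ψ = 0.5988.

two-phase, V/F = 0.5988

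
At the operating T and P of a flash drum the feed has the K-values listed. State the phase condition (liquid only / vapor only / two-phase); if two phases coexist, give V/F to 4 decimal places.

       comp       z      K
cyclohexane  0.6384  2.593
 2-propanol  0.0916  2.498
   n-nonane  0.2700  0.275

two-phase, V/F = 0.8361

ΣzᵢKᵢ = 1.9584; Σzᵢ/Kᵢ = 1.2647.
Both exceed 1, so a two-phase solution exists.
Material balance + equilibrium reduce to Σ zᵢ(Kᵢ−1)/(1+ψ(Kᵢ−1)) = 0.
Newton iteration, ψ⁰ = 0.5:
  ψ = 0.5000: g = 0.33748, g' = -0.9184 → ψ = 0.8675
  ψ = 0.8675: g = -0.04089, g' = -1.3551 → ψ = 0.8373
  ψ = 0.8373: g = -0.00153, g' = -1.2570 → ψ = 0.8361
Converged at ψ = 0.8361.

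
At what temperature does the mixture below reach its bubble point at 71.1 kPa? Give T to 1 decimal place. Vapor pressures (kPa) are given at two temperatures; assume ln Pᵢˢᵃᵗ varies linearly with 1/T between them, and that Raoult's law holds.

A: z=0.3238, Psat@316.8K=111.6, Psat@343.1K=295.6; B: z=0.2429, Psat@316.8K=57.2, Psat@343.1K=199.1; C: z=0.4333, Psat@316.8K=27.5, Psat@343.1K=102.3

Bubble-point temperature: ΣzᵢPᵢˢᵃᵗ(T) = P. Interpolate ln Pᵢˢᵃᵗ = aᵢ + bᵢ/T.
  T = 316.8 K: ΣzᵢPᵢˢᵃᵗ = 61.95 kPa
  T = 343.1 K: ΣzᵢPᵢˢᵃᵗ = 188.40 kPa
  T = 330.0 K: ΣzᵢPᵢˢᵃᵗ = 110.36 kPa
  T = 323.4 K: ΣzᵢPᵢˢᵃᵗ = 83.11 kPa
  T = 320.1 K: ΣzᵢPᵢˢᵃᵗ = 71.84 kPa
  T = 318.5 K: ΣzᵢPᵢˢᵃᵗ = 66.88 kPa
Interpolating between 318.5 K and 320.1 K gives T ≈ 319.9 K.

T = 319.9 K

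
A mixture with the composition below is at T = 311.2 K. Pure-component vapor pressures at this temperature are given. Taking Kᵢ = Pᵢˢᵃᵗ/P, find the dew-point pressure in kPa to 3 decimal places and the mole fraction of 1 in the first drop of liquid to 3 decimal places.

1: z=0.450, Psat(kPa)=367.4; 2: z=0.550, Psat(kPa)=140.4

At the dew point ψ → 1, so Σzᵢ/Kᵢ = 1 with Kᵢ = Pᵢˢᵃᵗ/P ⇒ 1/P = Σzᵢ/Pᵢˢᵃᵗ.
1/P = 0.450/367.4 + 0.550/140.4 = 0.005142 ⇒ P = 194.469 kPa
xᵢ = zᵢP/Pᵢˢᵃᵗ ⇒ x_1 = 0.450·194.469/367.4 = 0.238

Pdew = 194.469 kPa, x_1 = 0.238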